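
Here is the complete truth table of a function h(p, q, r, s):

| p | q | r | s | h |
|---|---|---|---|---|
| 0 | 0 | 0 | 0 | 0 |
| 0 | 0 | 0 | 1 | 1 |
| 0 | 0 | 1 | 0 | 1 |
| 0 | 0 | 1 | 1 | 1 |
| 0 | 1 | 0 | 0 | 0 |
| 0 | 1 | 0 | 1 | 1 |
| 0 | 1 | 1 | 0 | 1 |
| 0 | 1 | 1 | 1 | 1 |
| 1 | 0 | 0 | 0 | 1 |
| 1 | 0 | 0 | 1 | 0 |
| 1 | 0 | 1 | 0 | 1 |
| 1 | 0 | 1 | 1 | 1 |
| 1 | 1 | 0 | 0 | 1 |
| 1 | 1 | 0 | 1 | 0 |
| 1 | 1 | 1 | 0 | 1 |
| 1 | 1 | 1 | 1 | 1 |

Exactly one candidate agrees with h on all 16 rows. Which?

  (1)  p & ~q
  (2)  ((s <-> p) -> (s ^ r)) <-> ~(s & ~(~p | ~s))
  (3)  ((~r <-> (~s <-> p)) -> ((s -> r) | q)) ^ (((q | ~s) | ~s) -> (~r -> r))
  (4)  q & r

2

(1): at (0,0,0,1) it gives 0, but h = 1 — eliminated.
(3): at (0,0,0,0) it gives 1, but h = 0 — eliminated.
(4): at (0,0,0,1) it gives 0, but h = 1 — eliminated.
Only (2) survives; checking it on all 16 rows confirms it matches h.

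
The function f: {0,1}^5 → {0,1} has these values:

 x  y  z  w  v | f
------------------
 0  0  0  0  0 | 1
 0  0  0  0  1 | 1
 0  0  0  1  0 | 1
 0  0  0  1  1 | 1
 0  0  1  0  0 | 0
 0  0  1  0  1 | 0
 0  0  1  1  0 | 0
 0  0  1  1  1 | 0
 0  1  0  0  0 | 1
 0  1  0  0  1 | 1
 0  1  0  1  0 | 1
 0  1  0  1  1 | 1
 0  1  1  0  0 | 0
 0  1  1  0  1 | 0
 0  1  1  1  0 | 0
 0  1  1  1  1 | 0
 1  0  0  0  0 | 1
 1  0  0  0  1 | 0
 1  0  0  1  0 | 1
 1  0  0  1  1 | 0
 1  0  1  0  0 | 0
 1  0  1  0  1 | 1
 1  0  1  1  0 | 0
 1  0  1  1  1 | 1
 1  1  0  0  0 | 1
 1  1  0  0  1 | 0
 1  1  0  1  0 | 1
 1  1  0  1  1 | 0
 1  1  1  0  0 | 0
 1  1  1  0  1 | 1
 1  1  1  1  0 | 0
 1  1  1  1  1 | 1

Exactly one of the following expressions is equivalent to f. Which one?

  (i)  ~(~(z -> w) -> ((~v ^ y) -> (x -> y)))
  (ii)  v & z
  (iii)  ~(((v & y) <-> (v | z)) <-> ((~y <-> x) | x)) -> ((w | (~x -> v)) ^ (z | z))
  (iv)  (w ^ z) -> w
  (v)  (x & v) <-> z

(i) disagrees with f on (0,0,0,0,0) (formula → 0, table → 1); rule it out.
(ii) disagrees with f on (0,0,0,0,0) (formula → 0, table → 1); rule it out.
(iii) disagrees with f on (0,0,0,0,0) (formula → 0, table → 1); rule it out.
(iv) disagrees with f on (0,0,1,1,0) (formula → 1, table → 0); rule it out.
(v) is the remaining candidate, and it agrees with f on all 32 inputs.

v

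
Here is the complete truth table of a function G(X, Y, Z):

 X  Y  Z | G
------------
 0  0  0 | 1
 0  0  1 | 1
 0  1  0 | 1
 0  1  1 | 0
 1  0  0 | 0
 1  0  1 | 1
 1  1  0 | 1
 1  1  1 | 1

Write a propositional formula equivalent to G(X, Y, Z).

The 0-rows are (0,1,1), (1,0,0). Take each as a conjunction (¬X·Y·Z, X·¬Y·¬Z), form their disjunction, and complement — that gives a formula that is 1 everywhere G is.

G(X, Y, Z) = ¬(((¬X ∧ Y) ∧ Z) ∨ ((X ∧ ¬Y) ∧ ¬Z))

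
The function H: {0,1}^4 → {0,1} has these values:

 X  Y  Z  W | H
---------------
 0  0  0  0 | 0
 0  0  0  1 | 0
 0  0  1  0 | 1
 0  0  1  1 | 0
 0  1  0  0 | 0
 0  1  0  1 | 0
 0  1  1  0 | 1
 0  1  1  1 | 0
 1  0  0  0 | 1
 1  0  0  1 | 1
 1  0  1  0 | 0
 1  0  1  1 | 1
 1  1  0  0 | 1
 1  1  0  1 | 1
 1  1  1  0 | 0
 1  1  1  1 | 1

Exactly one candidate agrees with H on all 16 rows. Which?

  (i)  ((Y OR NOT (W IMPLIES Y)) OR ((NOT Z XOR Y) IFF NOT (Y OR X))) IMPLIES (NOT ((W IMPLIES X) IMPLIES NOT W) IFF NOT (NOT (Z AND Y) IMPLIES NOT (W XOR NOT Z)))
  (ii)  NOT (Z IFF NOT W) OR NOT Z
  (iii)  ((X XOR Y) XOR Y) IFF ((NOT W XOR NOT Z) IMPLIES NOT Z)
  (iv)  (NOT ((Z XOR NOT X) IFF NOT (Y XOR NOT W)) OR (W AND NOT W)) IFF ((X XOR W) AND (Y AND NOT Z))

iii

(i): at (0,0,0,1) it gives 1, but H = 0 — eliminated.
(ii): at (0,0,0,0) it gives 1, but H = 0 — eliminated.
(iv): at (0,0,0,1) it gives 1, but H = 0 — eliminated.
That leaves (iii). Evaluating it on every row reproduces the table of H exactly.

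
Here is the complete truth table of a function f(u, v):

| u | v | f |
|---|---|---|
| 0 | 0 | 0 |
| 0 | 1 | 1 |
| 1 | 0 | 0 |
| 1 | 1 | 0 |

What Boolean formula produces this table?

1 only at (0,1): NOT u AND v.

f(u, v) = u' · v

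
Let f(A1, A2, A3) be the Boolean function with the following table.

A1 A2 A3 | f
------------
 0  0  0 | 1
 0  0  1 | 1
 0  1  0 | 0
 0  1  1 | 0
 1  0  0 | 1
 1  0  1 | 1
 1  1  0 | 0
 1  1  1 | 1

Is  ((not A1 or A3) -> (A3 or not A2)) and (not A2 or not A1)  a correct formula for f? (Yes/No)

No

Evaluate ((not A1 or A3) -> (A3 or not A2)) and (not A2 or not A1) on each row and compare to f:
  A1=0, A2=0, A3=0: formula gives 1, f = 1 ✓
  A1=0, A2=0, A3=1: formula gives 1, f = 1 ✓
  A1=0, A2=1, A3=0: formula gives 0, f = 0 ✓
  A1=0, A2=1, A3=1: formula gives 1, but f = 0 ✗
A single disagreement suffices: at (0,1,1) they differ, so the formula does not compute f.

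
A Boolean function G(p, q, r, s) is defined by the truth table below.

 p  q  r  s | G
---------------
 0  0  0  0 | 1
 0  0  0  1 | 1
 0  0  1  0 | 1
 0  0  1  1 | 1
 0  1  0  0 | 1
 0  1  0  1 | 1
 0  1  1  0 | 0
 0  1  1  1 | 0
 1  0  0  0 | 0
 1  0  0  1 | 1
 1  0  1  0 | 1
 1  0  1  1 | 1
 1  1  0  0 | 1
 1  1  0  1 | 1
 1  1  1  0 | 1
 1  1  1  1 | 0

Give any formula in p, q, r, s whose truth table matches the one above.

G(p, q, r, s) = NOT ((((((NOT p AND q) AND r) AND NOT s) OR (((NOT p AND q) AND r) AND s)) OR (((p AND NOT q) AND NOT r) AND NOT s)) OR (((p AND q) AND r) AND s))

G is 0 on only 4 rows — (0,1,1,0), (0,1,1,1), (1,0,0,0), (1,1,1,1). Writing each as a minterm (¬p·q·r·¬s, ¬p·q·r·s, p·¬q·¬r·¬s, p·q·r·s) and OR-ing them characterizes exactly where G=0, so G is the negation of that disjunction.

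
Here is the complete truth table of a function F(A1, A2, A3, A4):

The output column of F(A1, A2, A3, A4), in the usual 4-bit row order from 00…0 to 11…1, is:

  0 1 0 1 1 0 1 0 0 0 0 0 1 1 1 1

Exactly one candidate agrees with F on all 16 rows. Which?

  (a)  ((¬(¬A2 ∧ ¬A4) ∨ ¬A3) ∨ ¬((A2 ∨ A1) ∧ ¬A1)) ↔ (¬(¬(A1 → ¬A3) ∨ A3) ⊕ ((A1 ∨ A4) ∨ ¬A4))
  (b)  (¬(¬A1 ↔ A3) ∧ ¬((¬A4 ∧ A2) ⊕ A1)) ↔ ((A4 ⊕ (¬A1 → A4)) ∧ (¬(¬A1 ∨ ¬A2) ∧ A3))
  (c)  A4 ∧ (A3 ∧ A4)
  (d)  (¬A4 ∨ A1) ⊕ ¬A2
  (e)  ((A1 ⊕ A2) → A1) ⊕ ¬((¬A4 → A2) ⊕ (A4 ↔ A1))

d

(a): at (0,0,0,1) it gives 0, but F = 1 — eliminated.
(b): at (0,0,0,1) it gives 0, but F = 1 — eliminated.
(c): at (0,0,0,1) it gives 0, but F = 1 — eliminated.
(e): at (0,0,0,0) it gives 1, but F = 0 — eliminated.
Only (d) survives; checking it on all 16 rows confirms it matches F.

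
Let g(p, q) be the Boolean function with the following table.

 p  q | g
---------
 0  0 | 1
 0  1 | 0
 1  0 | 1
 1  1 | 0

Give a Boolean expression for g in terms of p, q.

g(p, q) = ~q

The output is the negation of q.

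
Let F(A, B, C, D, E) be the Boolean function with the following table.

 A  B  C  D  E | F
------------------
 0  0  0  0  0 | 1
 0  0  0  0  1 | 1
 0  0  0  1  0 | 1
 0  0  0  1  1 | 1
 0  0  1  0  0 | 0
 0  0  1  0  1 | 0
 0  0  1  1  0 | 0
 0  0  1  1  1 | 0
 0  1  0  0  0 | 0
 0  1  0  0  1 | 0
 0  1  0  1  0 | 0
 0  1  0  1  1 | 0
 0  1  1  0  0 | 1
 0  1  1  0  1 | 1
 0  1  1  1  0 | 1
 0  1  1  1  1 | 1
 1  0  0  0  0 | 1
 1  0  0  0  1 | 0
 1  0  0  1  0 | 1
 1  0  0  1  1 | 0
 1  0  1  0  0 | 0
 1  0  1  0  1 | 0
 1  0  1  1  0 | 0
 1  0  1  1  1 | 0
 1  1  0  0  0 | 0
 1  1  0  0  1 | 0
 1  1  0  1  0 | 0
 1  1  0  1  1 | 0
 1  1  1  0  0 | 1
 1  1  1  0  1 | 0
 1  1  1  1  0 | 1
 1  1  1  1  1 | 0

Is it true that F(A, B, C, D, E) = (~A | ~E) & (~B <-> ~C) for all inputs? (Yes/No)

Test each input against both F and the formula:
  A=0, B=0, C=0, D=0, E=0: formula gives 1, F = 1 ✓
  A=0, B=0, C=0, D=0, E=1: formula gives 1, F = 1 ✓
  A=0, B=0, C=0, D=1, E=0: formula gives 1, F = 1 ✓
  A=0, B=0, C=0, D=1, E=1: formula gives 1, F = 1 ✓
  …and likewise for the remaining 28 rows.
All 32 rows match — the expression computes F exactly.

Yes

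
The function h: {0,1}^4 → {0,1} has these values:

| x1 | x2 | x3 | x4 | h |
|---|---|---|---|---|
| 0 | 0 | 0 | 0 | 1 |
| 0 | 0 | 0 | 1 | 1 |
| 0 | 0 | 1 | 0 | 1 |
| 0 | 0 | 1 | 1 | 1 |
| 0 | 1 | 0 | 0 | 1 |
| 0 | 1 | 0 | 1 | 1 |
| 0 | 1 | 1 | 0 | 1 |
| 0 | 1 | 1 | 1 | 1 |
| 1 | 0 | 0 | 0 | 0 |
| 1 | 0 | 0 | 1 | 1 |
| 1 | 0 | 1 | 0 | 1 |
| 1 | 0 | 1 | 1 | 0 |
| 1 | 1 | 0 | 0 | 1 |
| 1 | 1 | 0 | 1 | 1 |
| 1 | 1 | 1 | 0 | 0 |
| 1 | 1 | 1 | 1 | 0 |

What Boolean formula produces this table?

h(x1, x2, x3, x4) = ((((((x1 · x2') · x3') · x4') + (((x1 · x2') · x3) · x4)) + (((x1 · x2) · x3) · x4')) + (((x1 · x2) · x3) · x4))'

h is 0 on only 4 rows — (1,0,0,0), (1,0,1,1), (1,1,1,0), (1,1,1,1). Writing each as a minterm (x1·¬x2·¬x3·¬x4, x1·¬x2·x3·x4, x1·x2·x3·¬x4, x1·x2·x3·x4) and OR-ing them characterizes exactly where h=0, so h is the negation of that disjunction.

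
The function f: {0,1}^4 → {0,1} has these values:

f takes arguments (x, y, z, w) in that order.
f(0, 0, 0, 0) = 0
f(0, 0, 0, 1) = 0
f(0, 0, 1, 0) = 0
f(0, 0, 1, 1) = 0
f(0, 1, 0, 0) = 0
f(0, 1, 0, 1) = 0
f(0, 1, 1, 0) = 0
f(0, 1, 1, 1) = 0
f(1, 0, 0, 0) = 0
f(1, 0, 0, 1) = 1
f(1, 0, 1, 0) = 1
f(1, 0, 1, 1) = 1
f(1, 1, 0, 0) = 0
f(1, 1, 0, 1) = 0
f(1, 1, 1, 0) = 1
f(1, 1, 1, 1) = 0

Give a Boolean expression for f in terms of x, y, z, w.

The 1-rows are (1,0,0,1), (1,0,1,0), (1,0,1,1), (1,1,1,0). Each contributes one minterm — x·¬y·¬z·w; x·¬y·z·¬w; x·¬y·z·w; x·y·z·¬w — and their disjunction is a sum-of-products form of f.

f(x, y, z, w) = (((((x · y') · z') · w) + (((x · y') · z) · w')) + (((x · y') · z) · w)) + (((x · y) · z) · w')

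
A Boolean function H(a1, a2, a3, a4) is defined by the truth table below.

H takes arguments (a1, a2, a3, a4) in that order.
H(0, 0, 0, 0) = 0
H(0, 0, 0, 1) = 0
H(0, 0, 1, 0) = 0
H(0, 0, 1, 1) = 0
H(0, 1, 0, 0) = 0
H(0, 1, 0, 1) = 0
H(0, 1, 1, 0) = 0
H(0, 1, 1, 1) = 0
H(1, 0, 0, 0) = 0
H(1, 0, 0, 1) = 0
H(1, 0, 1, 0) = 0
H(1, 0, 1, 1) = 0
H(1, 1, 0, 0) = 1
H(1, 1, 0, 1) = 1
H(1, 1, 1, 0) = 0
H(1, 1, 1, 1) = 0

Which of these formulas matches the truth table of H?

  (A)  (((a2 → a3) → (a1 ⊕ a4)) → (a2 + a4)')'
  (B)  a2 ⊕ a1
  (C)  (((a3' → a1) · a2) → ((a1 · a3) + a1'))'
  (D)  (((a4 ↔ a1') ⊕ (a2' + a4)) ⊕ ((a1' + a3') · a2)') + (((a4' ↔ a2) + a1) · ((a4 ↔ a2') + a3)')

(A): at (0,0,0,1) it gives 1, but H = 0 — eliminated.
(B): at (0,1,0,0) it gives 1, but H = 0 — eliminated.
(D): at (0,0,0,1) it gives 1, but H = 0 — eliminated.
Only (C) survives; checking it on all 16 rows confirms it matches H.

C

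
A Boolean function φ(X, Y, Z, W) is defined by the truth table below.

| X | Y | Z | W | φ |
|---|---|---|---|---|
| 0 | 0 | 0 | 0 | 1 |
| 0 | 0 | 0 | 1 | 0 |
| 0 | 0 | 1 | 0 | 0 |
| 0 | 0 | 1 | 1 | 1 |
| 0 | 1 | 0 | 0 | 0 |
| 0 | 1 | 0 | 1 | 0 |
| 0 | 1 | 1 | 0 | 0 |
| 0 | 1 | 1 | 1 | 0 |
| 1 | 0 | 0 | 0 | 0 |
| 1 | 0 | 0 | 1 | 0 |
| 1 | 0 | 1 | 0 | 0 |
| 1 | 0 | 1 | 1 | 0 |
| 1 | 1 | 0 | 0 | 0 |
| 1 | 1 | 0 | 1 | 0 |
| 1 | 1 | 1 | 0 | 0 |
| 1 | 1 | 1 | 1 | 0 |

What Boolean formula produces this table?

The 1-rows are (0,0,0,0), (0,0,1,1). Each contributes one minterm — ¬X·¬Y·¬Z·¬W; ¬X·¬Y·Z·W — and their disjunction is a sum-of-products form of φ.

φ(X, Y, Z, W) = (((¬X ∧ ¬Y) ∧ ¬Z) ∧ ¬W) ∨ (((¬X ∧ ¬Y) ∧ Z) ∧ W)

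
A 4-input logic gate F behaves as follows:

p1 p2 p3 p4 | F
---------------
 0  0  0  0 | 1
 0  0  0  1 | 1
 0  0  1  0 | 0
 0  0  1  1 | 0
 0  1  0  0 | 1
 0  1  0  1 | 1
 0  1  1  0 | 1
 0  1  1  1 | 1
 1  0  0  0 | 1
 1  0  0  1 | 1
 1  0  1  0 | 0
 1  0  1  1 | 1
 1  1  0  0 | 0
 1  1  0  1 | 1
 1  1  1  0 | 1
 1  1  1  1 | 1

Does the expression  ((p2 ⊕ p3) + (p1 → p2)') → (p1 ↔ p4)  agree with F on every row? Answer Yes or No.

Evaluate ((p2 ⊕ p3) + (p1 → p2)') → (p1 ↔ p4) on each row and compare to F:
  p1=0, p2=0, p3=0, p4=0: formula gives 1, F = 1 ✓
  p1=0, p2=0, p3=0, p4=1: formula gives 1, F = 1 ✓
  p1=0, p2=0, p3=1, p4=0: formula gives 1, but F = 0 ✗
Row (0,0,1,0) is a counterexample, so the formula is not equivalent to F.

No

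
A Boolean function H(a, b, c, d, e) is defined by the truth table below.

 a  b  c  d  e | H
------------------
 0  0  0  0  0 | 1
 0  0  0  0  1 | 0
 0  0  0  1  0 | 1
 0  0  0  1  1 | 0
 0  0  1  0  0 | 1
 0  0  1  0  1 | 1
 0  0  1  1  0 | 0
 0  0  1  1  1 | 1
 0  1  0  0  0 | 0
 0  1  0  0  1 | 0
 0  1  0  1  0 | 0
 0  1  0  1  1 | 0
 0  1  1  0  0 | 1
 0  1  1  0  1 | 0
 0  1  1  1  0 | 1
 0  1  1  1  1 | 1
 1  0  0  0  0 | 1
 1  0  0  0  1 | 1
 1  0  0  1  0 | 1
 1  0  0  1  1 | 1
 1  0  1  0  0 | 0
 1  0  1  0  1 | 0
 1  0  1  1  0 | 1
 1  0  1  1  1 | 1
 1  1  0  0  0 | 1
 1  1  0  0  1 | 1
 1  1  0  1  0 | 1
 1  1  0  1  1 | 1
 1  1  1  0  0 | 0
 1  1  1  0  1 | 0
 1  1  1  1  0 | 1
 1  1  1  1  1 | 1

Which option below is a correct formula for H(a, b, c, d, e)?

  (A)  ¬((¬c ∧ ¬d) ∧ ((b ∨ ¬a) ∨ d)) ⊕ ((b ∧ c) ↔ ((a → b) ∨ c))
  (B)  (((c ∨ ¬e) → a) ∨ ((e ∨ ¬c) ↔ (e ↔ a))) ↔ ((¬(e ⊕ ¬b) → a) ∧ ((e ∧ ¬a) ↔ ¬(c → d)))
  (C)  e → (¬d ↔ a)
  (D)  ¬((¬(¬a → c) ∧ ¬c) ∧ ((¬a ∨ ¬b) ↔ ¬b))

(A) fails at (0,0,0,0,0): the formula yields 0, H is 1.
(C) fails at (0,0,0,1,1): the formula yields 1, H is 0.
(D) fails at (0,0,0,0,0): the formula yields 0, H is 1.
That leaves (B). Evaluating it on every row reproduces the table of H exactly.

B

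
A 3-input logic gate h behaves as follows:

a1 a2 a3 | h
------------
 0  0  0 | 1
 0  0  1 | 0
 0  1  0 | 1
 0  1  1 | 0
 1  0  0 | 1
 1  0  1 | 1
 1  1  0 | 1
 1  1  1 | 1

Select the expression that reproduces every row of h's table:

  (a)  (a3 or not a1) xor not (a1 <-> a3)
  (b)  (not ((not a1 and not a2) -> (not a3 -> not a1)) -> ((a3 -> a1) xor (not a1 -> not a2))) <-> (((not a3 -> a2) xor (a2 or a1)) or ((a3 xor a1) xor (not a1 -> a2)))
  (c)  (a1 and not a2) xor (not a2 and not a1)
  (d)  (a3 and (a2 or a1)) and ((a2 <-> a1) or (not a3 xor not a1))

a

(b) fails at (0,0,0): the formula yields 0, h is 1.
(c) fails at (0,0,1): the formula yields 1, h is 0.
(d) fails at (0,0,0): the formula yields 0, h is 1.
(a) is the remaining candidate, and it agrees with h on all 8 inputs.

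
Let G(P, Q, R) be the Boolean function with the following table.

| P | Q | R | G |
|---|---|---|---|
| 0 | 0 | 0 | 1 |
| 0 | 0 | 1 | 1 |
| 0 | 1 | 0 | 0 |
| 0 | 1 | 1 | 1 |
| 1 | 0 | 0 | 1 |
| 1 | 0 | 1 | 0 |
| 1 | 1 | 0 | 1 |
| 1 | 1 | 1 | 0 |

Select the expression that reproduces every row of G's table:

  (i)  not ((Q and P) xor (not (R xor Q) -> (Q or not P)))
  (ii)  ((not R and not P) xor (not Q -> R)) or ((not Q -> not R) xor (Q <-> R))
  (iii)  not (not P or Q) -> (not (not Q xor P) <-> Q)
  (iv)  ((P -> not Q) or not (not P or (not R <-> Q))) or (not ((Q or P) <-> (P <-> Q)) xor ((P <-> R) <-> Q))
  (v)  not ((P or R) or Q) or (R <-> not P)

v

(i) disagrees with G on (0,0,0) (formula → 0, table → 1); rule it out.
(ii) disagrees with G on (0,1,0) (formula → 1, table → 0); rule it out.
(iii) disagrees with G on (0,1,0) (formula → 1, table → 0); rule it out.
(iv) disagrees with G on (0,1,0) (formula → 1, table → 0); rule it out.
That leaves (v). Evaluating it on every row reproduces the table of G exactly.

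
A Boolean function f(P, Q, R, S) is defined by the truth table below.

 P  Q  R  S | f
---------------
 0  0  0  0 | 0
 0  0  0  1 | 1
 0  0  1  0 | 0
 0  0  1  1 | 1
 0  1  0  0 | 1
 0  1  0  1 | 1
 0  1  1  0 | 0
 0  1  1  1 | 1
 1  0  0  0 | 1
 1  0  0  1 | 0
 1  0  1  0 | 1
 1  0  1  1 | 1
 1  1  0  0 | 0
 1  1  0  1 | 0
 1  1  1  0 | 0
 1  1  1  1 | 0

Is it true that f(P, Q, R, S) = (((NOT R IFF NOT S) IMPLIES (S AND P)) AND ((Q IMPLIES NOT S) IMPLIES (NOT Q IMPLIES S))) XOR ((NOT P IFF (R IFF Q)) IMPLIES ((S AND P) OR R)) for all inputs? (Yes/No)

Evaluate (((NOT R IFF NOT S) IMPLIES (S AND P)) AND ((Q IMPLIES NOT S) IMPLIES (NOT Q IMPLIES S))) XOR ((NOT P IFF (R IFF Q)) IMPLIES ((S AND P) OR R)) on each row and compare to f:
  P=0, Q=0, R=0, S=0: formula gives 0, f = 0 ✓
  P=0, Q=0, R=0, S=1: formula gives 1, f = 1 ✓
  P=0, Q=0, R=1, S=0: formula gives 1, but f = 0 ✗
Row (0,0,1,0) is a counterexample, so the formula is not equivalent to f.

No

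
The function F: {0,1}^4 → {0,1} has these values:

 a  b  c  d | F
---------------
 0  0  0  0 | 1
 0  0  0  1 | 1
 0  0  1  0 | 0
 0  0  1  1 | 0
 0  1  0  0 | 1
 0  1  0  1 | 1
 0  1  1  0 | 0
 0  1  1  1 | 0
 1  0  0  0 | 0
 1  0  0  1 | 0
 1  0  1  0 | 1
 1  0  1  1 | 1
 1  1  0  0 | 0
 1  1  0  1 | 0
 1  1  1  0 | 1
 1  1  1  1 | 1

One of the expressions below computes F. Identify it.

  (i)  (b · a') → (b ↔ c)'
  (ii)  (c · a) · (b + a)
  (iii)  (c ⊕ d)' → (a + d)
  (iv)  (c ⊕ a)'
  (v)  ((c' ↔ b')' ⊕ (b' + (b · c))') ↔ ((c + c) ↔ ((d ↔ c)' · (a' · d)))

(i): at (0,0,1,0) it gives 1, but F = 0 — eliminated.
(ii): at (0,0,0,0) it gives 0, but F = 1 — eliminated.
(iii): at (0,0,0,0) it gives 0, but F = 1 — eliminated.
(v): at (0,0,0,0) it gives 0, but F = 1 — eliminated.
(iv) is the remaining candidate, and it agrees with F on all 16 inputs.

iv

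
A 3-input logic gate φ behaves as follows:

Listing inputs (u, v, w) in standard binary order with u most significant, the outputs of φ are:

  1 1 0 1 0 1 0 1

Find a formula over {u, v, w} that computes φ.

φ(u, v, w) = not ((((not u and v) and not w) or ((u and not v) and not w)) or ((u and v) and not w))

There are just 3 zero rows: (0,1,0), (1,0,0), (1,1,0). Their minterms are ¬u·v·¬w, u·¬v·¬w, u·v·¬w; the OR of those covers precisely the 0-outputs, and negating it yields φ.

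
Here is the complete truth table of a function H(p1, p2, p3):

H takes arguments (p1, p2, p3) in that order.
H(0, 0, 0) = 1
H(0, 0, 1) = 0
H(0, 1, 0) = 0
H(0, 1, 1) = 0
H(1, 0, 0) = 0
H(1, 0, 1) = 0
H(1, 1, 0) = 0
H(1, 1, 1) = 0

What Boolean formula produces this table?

The output is 1 only when every input is 0 — NOR of all inputs.

H(p1, p2, p3) = NOT ((p1 OR p2) OR p3)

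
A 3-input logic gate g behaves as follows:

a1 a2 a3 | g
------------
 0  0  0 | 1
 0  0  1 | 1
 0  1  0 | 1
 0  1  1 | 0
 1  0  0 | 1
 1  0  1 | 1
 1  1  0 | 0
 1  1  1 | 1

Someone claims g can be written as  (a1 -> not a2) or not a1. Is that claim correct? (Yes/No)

No

Test each input against both g and the formula:
  a1=0, a2=0, a3=0: formula gives 1, g = 1 ✓
  a1=0, a2=0, a3=1: formula gives 1, g = 1 ✓
  a1=0, a2=1, a3=0: formula gives 1, g = 1 ✓
  a1=0, a2=1, a3=1: formula gives 1, but g = 0 ✗
A single disagreement suffices: at (0,1,1) they differ, so the formula does not compute g.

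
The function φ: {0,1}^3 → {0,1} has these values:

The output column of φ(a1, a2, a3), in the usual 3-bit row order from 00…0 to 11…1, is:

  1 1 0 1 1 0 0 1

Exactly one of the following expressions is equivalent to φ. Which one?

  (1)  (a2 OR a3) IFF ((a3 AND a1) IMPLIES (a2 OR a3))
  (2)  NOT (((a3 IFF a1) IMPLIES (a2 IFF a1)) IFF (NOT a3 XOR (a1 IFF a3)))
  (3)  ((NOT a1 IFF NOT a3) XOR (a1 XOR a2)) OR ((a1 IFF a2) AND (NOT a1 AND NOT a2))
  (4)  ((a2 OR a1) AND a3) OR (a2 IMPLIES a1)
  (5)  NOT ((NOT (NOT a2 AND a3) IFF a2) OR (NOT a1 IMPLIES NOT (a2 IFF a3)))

3

(1) fails at (0,0,0): the formula yields 0, φ is 1.
(2) fails at (1,0,0): the formula yields 0, φ is 1.
(4) fails at (1,0,1): the formula yields 1, φ is 0.
(5) fails at (0,0,1): the formula yields 0, φ is 1.
Only (3) survives; checking it on all 8 rows confirms it matches φ.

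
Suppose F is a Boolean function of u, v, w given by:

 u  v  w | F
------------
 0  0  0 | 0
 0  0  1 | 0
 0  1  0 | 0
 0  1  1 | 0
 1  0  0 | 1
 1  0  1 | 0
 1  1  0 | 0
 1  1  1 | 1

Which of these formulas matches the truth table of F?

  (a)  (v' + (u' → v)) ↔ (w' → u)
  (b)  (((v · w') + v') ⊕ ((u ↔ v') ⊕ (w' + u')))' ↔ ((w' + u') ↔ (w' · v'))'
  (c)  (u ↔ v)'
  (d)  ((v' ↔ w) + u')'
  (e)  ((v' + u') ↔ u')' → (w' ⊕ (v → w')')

d

(a) disagrees with F on (0,0,1) (formula → 1, table → 0); rule it out.
(b) disagrees with F on (0,0,1) (formula → 1, table → 0); rule it out.
(c) disagrees with F on (0,1,0) (formula → 1, table → 0); rule it out.
(e) disagrees with F on (0,0,0) (formula → 1, table → 0); rule it out.
Only (d) survives; checking it on all 8 rows confirms it matches F.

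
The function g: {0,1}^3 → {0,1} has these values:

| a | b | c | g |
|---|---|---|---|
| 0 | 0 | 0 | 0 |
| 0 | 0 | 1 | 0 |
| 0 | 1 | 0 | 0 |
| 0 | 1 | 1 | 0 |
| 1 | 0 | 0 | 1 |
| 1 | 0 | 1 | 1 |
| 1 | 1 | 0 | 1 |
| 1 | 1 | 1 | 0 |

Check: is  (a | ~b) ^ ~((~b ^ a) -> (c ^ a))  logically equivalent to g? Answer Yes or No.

No

Evaluate (a | ~b) ^ ~((~b ^ a) -> (c ^ a)) on each row and compare to g:
  a=0, b=0, c=0: formula gives 0, g = 0 ✓
  a=0, b=0, c=1: formula gives 1, but g = 0 ✗
Since they disagree at (0,0,1), the expression is not a correct formula for g.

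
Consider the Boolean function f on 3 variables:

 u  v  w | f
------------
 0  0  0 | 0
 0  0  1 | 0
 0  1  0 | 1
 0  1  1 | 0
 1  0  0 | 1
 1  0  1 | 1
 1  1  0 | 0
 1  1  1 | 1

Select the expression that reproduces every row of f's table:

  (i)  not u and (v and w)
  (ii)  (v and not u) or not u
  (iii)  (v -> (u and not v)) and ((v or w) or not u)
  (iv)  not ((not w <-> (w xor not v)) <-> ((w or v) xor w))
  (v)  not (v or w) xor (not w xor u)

(i) fails at (0,1,0): the formula yields 0, f is 1.
(ii) fails at (0,0,0): the formula yields 1, f is 0.
(iii) fails at (0,0,0): the formula yields 1, f is 0.
(iv) fails at (0,0,0): the formula yields 1, f is 0.
(v) is the remaining candidate, and it agrees with f on all 8 inputs.

v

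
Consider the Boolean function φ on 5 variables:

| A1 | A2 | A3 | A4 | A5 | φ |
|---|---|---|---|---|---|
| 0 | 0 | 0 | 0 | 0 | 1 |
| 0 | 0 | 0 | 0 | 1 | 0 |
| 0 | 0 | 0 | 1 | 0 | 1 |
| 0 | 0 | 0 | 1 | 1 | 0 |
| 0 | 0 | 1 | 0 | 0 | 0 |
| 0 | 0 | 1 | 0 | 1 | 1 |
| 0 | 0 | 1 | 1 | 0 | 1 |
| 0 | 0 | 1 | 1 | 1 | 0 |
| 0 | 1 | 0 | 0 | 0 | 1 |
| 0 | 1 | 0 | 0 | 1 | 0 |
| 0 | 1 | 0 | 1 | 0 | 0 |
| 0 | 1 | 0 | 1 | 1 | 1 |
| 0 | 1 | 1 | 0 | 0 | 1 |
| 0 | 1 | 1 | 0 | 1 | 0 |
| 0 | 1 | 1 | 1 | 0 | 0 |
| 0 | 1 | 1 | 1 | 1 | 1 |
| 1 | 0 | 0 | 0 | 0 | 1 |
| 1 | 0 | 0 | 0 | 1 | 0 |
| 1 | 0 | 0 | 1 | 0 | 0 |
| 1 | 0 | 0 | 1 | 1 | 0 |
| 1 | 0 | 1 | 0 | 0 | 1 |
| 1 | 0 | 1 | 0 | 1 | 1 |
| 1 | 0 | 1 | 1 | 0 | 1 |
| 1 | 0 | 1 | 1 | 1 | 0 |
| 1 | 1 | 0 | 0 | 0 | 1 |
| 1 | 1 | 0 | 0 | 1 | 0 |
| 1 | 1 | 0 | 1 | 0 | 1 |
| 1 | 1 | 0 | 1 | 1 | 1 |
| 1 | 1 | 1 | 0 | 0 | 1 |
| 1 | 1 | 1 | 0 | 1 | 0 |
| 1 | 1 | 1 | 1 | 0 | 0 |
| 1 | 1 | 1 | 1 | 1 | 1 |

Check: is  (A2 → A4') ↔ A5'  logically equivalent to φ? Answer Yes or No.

No

Check the formula against φ row by row:
  A1=0, A2=0, A3=0, A4=0, A5=0: formula gives 1, φ = 1 ✓
  A1=0, A2=0, A3=0, A4=0, A5=1: formula gives 0, φ = 0 ✓
  A1=0, A2=0, A3=0, A4=1, A5=0: formula gives 1, φ = 1 ✓
  A1=0, A2=0, A3=0, A4=1, A5=1: formula gives 0, φ = 0 ✓
  A1=0, A2=0, A3=1, A4=0, A5=0: formula gives 1, but φ = 0 ✗
Since they disagree at (0,0,1,0,0), the expression is not a correct formula for φ.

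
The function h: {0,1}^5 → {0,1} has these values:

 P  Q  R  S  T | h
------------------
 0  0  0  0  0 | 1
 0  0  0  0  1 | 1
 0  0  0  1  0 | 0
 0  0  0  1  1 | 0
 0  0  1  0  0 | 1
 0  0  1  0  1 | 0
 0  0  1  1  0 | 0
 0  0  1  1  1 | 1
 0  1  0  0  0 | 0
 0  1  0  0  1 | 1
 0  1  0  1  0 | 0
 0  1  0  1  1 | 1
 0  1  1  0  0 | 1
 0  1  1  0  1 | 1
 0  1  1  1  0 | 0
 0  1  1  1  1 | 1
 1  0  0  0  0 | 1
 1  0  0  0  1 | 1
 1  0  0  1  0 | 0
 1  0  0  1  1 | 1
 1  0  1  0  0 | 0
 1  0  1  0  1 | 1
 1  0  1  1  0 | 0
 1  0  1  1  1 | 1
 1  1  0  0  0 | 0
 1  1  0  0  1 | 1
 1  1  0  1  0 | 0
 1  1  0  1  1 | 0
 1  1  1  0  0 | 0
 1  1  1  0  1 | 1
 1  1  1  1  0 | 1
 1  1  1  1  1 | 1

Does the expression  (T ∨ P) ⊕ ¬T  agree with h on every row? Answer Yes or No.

No

Evaluate (T ∨ P) ⊕ ¬T on each row and compare to h:
  P=0, Q=0, R=0, S=0, T=0: formula gives 1, h = 1 ✓
  P=0, Q=0, R=0, S=0, T=1: formula gives 1, h = 1 ✓
  P=0, Q=0, R=0, S=1, T=0: formula gives 1, but h = 0 ✗
A single disagreement suffices: at (0,0,0,1,0) they differ, so the formula does not compute h.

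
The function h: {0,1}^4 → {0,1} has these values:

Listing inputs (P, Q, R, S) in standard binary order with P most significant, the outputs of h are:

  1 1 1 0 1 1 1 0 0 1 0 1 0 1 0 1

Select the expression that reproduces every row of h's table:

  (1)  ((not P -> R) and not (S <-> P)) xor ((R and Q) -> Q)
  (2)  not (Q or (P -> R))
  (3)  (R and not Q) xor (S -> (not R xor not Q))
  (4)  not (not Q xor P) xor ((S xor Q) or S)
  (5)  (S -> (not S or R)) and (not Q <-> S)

1

(2) fails at (0,0,0,0): the formula yields 0, h is 1.
(3) fails at (0,0,0,1): the formula yields 0, h is 1.
(4) fails at (0,0,0,0): the formula yields 0, h is 1.
(5) fails at (0,0,0,0): the formula yields 0, h is 1.
That leaves (1). Evaluating it on every row reproduces the table of h exactly.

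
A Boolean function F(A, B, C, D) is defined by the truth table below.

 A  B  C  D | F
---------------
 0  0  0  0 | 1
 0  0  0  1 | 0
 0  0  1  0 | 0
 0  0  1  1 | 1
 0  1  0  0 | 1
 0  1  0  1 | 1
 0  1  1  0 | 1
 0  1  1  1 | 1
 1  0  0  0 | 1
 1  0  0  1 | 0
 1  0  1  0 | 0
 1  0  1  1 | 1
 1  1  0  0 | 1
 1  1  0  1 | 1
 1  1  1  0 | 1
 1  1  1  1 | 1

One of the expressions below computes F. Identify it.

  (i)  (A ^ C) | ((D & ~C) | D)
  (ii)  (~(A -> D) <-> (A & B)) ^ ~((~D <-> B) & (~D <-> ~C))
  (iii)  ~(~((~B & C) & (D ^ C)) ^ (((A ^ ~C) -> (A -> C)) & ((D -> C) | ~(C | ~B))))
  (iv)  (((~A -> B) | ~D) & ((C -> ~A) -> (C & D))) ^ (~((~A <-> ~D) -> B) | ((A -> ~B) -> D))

(i): at (0,0,0,0) it gives 0, but F = 1 — eliminated.
(ii): at (0,0,0,0) it gives 0, but F = 1 — eliminated.
(iv): at (0,0,0,1) it gives 1, but F = 0 — eliminated.
Only (iii) survives; checking it on all 16 rows confirms it matches F.

iii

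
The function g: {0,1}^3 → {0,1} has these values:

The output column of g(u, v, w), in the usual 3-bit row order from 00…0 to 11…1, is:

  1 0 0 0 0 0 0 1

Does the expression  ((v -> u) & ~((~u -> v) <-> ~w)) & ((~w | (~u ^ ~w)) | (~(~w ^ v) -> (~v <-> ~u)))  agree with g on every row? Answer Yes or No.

Check the formula against g row by row:
  u=0, v=0, w=0: formula gives 1, g = 1 ✓
  u=0, v=0, w=1: formula gives 0, g = 0 ✓
  u=0, v=1, w=0: formula gives 0, g = 0 ✓
  u=0, v=1, w=1: formula gives 0, g = 0 ✓
  u=1, v=0, w=0: formula gives 0, g = 0 ✓
  … (the remaining 3 rows also agree.)
Every row agrees, so the formula is equivalent.

Yes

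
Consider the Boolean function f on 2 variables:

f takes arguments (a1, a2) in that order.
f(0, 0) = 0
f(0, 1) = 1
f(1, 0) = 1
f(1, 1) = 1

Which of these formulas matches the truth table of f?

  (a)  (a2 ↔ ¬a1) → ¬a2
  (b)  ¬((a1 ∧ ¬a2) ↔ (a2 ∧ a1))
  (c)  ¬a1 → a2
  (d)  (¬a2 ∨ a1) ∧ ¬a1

(a) fails at (0,0): the formula yields 1, f is 0.
(b) fails at (0,1): the formula yields 0, f is 1.
(d) fails at (0,0): the formula yields 1, f is 0.
Only (c) survives; checking it on all 4 rows confirms it matches f.

c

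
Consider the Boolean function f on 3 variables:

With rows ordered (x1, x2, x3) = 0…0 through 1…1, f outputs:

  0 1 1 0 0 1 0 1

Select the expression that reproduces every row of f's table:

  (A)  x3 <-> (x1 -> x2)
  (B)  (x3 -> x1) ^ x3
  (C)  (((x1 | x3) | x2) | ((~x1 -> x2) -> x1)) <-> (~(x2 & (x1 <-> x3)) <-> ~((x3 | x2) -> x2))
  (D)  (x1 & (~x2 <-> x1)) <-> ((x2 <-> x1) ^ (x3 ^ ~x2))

C

(A): at (0,1,0) it gives 0, but f = 1 — eliminated.
(B): at (0,0,0) it gives 1, but f = 0 — eliminated.
(D): at (0,0,0) it gives 1, but f = 0 — eliminated.
That leaves (C). Evaluating it on every row reproduces the table of f exactly.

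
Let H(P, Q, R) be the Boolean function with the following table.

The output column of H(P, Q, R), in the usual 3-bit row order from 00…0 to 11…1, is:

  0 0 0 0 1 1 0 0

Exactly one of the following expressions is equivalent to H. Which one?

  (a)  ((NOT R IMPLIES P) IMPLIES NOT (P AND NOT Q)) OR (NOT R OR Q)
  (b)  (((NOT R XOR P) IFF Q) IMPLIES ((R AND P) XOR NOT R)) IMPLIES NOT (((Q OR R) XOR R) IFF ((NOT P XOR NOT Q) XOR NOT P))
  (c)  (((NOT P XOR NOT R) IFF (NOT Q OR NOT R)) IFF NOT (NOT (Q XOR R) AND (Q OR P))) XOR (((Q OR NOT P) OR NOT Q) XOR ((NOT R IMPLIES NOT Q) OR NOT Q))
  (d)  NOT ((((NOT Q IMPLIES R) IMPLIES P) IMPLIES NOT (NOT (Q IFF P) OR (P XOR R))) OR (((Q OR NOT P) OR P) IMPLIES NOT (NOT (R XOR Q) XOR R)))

(a): at (0,0,0) it gives 1, but H = 0 — eliminated.
(b): at (0,0,0) it gives 1, but H = 0 — eliminated.
(c): at (0,0,1) it gives 1, but H = 0 — eliminated.
(d) is the remaining candidate, and it agrees with H on all 8 inputs.

d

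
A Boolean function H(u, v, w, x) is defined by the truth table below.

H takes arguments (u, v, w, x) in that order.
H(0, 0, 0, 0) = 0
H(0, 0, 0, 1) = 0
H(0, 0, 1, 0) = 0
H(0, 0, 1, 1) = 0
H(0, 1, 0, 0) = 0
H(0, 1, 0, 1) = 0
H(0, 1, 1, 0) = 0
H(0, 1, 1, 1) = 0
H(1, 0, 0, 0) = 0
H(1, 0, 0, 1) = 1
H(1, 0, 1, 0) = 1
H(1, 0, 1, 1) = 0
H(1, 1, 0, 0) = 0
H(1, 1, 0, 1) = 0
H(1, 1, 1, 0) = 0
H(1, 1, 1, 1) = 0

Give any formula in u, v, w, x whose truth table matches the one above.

H(u, v, w, x) = (((u AND NOT v) AND NOT w) AND x) OR (((u AND NOT v) AND w) AND NOT x)

Collect the rows where H=1 — (1,0,0,1), (1,0,1,0) — and write one minterm per row: u·¬v·¬w·x, u·¬v·w·¬x. Their union (logical OR) reproduces the table exactly.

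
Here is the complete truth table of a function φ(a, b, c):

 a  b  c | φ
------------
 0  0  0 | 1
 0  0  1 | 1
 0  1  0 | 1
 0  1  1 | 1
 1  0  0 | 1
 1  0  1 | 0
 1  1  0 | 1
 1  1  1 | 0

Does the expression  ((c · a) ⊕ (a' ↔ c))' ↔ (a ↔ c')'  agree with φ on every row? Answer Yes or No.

Yes

Test each input against both φ and the formula:
  a=0, b=0, c=0: formula gives 1, φ = 1 ✓
  a=0, b=0, c=1: formula gives 1, φ = 1 ✓
  a=0, b=1, c=0: formula gives 1, φ = 1 ✓
  a=0, b=1, c=1: formula gives 1, φ = 1 ✓
  a=1, b=0, c=0: formula gives 1, φ = 1 ✓
  …and likewise for the remaining 3 rows.
No disagreement on any input; they are logically equivalent.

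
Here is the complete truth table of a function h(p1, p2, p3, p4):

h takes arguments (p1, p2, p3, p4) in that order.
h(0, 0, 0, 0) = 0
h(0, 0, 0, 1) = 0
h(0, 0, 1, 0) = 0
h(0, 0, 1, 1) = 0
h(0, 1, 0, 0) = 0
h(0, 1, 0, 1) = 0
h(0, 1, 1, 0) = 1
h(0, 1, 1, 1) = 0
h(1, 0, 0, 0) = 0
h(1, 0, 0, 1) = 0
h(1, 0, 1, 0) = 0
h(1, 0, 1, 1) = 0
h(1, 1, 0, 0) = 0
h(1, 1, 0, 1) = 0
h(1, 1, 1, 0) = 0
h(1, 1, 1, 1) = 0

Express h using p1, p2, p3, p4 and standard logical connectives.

h(p1, p2, p3, p4) = ((~p1 & p2) & p3) & ~p4

h is 1 on exactly one input, (0,1,1,0), whose minterm is ¬p1·p2·p3·¬p4. So h is just that conjunction.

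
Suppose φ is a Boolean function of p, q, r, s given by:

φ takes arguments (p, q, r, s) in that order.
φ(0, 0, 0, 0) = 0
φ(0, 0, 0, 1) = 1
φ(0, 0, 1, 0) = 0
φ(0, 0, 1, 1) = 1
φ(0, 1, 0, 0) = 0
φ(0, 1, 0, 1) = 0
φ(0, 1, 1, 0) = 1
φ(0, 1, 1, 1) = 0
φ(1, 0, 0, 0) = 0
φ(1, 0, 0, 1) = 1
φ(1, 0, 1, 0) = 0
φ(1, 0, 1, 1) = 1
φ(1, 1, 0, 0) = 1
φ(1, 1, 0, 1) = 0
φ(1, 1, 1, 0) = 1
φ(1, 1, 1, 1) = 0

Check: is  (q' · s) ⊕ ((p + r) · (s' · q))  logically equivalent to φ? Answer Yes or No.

Evaluate (q' · s) ⊕ ((p + r) · (s' · q)) on each row and compare to φ:
  p=0, q=0, r=0, s=0: formula gives 0, φ = 0 ✓
  p=0, q=0, r=0, s=1: formula gives 1, φ = 1 ✓
  p=0, q=0, r=1, s=0: formula gives 0, φ = 0 ✓
  p=0, q=0, r=1, s=1: formula gives 1, φ = 1 ✓
  …and likewise for the remaining 12 rows.
All 16 rows match — the expression computes φ exactly.

Yes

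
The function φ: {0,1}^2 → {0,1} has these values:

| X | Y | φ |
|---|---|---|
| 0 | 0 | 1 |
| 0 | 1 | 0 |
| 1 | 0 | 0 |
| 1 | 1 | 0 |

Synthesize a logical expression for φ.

The output is 1 only when every input is 0 — NOR of all inputs.

φ(X, Y) = NOT (X OR Y)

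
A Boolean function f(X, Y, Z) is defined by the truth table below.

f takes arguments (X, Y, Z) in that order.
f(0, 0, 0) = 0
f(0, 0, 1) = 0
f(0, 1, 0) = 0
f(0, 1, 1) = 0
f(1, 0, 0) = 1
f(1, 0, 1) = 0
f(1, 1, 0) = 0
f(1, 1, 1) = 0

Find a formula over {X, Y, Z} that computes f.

f(X, Y, Z) = (X AND NOT Y) AND NOT Z

Only row (1,0,0) gives 1. That row's minterm X·¬Y·¬Z is f directly.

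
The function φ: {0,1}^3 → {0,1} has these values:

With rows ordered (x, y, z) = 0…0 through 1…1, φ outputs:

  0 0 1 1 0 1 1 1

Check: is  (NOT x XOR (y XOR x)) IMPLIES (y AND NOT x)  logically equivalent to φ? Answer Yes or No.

Check the formula against φ row by row:
  x=0, y=0, z=0: formula gives 0, φ = 0 ✓
  x=0, y=0, z=1: formula gives 0, φ = 0 ✓
  x=0, y=1, z=0: formula gives 1, φ = 1 ✓
  x=0, y=1, z=1: formula gives 1, φ = 1 ✓
  x=1, y=0, z=0: formula gives 0, φ = 0 ✓
  x=1, y=0, z=1: formula gives 0, but φ = 1 ✗
Row (1,0,1) is a counterexample, so the formula is not equivalent to φ.

No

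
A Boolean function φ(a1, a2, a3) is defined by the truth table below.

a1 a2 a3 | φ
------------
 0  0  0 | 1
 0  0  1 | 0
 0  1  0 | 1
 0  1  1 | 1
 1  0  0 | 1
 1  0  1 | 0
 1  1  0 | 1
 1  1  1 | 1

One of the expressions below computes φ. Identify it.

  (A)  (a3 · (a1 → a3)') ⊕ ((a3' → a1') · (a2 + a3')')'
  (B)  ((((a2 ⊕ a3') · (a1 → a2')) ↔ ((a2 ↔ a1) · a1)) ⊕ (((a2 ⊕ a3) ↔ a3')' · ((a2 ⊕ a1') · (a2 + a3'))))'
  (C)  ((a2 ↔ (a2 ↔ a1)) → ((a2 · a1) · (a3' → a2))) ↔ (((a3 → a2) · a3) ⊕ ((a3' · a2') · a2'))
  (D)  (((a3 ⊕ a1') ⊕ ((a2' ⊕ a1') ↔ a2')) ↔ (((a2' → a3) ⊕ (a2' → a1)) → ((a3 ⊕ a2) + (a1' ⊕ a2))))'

A

(B) disagrees with φ on (0,0,0) (formula → 0, table → 1); rule it out.
(C) disagrees with φ on (0,1,0) (formula → 0, table → 1); rule it out.
(D) disagrees with φ on (0,0,0) (formula → 0, table → 1); rule it out.
That leaves (A). Evaluating it on every row reproduces the table of φ exactly.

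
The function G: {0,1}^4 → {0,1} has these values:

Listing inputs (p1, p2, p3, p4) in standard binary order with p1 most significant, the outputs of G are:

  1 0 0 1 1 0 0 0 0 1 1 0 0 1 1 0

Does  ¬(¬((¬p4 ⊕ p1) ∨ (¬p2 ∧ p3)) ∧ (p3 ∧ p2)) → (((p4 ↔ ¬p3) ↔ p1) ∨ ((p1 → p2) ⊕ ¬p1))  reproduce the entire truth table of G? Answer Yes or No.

No

Test each input against both G and the formula:
  p1=0, p2=0, p3=0, p4=0: formula gives 1, G = 1 ✓
  p1=0, p2=0, p3=0, p4=1: formula gives 0, G = 0 ✓
  p1=0, p2=0, p3=1, p4=0: formula gives 0, G = 0 ✓
  p1=0, p2=0, p3=1, p4=1: formula gives 1, G = 1 ✓
  …
  p1=0, p2=1, p3=1, p4=1: formula gives 1, but G = 0 ✗
A single disagreement suffices: at (0,1,1,1) they differ, so the formula does not compute G.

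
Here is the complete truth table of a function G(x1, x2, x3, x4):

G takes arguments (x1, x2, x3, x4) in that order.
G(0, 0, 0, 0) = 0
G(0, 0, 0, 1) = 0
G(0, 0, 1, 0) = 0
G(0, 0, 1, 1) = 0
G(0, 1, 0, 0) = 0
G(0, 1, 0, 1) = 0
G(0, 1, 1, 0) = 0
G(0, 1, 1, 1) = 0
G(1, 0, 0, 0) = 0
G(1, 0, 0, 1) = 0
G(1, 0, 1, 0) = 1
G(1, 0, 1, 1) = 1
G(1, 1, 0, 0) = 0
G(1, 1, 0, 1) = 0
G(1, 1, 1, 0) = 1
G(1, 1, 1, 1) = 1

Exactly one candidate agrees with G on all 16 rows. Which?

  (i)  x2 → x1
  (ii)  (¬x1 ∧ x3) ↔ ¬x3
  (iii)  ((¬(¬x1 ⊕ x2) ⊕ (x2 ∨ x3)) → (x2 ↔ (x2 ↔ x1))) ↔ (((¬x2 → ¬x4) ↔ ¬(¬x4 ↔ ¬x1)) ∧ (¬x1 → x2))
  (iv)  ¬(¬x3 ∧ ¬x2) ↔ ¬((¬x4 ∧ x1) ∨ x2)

(i) disagrees with G on (0,0,0,0) (formula → 1, table → 0); rule it out.
(iii) disagrees with G on (0,0,1,0) (formula → 1, table → 0); rule it out.
(iv) disagrees with G on (0,0,1,0) (formula → 1, table → 0); rule it out.
That leaves (ii). Evaluating it on every row reproduces the table of G exactly.

ii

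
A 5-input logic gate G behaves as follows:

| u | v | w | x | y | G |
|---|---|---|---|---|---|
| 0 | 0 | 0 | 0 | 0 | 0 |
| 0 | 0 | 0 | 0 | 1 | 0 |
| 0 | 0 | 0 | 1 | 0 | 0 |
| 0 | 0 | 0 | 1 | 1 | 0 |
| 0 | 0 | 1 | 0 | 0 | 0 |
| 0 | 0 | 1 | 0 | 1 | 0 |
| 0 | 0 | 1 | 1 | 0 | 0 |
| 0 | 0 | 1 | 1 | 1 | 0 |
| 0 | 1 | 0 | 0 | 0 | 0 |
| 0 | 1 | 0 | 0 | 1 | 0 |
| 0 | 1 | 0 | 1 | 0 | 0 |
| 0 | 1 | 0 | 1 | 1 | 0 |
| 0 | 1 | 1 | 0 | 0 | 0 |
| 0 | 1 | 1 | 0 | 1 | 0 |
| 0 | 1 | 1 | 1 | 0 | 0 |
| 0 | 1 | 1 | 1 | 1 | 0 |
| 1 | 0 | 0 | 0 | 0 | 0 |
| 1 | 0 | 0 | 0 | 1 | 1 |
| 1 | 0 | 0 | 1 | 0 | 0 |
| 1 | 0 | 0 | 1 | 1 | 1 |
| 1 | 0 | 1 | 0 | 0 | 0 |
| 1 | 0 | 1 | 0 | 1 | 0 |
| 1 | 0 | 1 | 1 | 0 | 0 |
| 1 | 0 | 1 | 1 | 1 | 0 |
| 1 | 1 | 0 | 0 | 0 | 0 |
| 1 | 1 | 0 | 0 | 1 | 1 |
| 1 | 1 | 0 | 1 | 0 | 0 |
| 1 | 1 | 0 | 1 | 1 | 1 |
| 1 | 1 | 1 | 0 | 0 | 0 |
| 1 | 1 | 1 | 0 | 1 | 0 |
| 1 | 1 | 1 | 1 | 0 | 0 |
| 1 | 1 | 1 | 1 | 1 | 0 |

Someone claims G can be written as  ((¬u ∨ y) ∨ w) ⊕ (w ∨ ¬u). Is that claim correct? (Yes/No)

Test each input against both G and the formula:
  u=0, v=0, w=0, x=0, y=0: formula gives 0, G = 0 ✓
  u=0, v=0, w=0, x=0, y=1: formula gives 0, G = 0 ✓
  u=0, v=0, w=0, x=1, y=0: formula gives 0, G = 0 ✓
  u=0, v=0, w=0, x=1, y=1: formula gives 0, G = 0 ✓
  …and likewise for the remaining 28 rows.
All 32 rows match — the expression computes G exactly.

Yes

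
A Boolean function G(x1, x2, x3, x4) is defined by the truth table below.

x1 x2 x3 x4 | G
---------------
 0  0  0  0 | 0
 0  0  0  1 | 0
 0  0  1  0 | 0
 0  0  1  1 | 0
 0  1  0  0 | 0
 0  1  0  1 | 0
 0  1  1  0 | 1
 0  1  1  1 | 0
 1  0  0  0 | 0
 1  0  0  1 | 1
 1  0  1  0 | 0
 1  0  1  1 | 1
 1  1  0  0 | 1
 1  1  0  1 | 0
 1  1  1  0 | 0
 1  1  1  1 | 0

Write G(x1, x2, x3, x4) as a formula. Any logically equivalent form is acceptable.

G(x1, x2, x3, x4) = (((((~x1 & x2) & x3) & ~x4) | (((x1 & ~x2) & ~x3) & x4)) | (((x1 & ~x2) & x3) & x4)) | (((x1 & x2) & ~x3) & ~x4)

Collect the rows where G=1 — (0,1,1,0), (1,0,0,1), (1,0,1,1), (1,1,0,0) — and write one minterm per row: ¬x1·x2·x3·¬x4, x1·¬x2·¬x3·x4, x1·¬x2·x3·x4, x1·x2·¬x3·¬x4. Their union (logical OR) reproduces the table exactly.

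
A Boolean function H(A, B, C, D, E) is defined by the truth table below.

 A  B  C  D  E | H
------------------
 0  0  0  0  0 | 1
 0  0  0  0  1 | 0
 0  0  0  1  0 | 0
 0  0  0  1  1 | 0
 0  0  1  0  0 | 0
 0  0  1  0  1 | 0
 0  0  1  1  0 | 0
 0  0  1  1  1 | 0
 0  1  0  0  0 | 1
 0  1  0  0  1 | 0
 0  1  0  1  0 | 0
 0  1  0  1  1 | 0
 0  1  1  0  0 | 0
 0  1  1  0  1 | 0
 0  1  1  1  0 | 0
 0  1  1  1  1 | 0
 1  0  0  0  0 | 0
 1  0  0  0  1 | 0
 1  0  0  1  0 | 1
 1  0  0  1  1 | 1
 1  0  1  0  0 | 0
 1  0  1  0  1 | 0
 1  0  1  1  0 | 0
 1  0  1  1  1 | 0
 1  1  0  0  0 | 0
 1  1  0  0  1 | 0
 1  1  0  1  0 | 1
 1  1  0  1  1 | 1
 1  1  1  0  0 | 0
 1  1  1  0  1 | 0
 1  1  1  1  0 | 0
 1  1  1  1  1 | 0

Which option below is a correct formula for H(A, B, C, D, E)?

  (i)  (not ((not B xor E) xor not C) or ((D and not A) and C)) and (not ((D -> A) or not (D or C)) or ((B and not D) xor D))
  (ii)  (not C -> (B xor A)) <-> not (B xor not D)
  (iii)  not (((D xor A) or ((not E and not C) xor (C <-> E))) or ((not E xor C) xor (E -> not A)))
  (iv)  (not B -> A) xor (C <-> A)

(i) fails at (0,0,0,0,0): the formula yields 0, H is 1.
(ii) fails at (0,0,0,0,1): the formula yields 1, H is 0.
(iv) fails at (0,0,0,0,1): the formula yields 1, H is 0.
(iii) is the remaining candidate, and it agrees with H on all 32 inputs.

iii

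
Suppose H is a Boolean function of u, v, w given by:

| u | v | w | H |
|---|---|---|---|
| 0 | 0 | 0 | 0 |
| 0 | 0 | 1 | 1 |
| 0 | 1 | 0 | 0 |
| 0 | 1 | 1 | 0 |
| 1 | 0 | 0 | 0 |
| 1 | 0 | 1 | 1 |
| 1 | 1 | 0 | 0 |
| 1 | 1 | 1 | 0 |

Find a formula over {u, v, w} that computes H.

The 1-rows are (0,0,1), (1,0,1). Each contributes one minterm — ¬u·¬v·w; u·¬v·w — and their disjunction is a sum-of-products form of H.

H(u, v, w) = ((NOT u AND NOT v) AND w) OR ((u AND NOT v) AND w)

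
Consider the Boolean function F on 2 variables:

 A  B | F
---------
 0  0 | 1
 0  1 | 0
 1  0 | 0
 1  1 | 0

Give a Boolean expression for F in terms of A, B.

F(A, B) = (A + B)'

The output is 1 only when every input is 0 — NOR of all inputs.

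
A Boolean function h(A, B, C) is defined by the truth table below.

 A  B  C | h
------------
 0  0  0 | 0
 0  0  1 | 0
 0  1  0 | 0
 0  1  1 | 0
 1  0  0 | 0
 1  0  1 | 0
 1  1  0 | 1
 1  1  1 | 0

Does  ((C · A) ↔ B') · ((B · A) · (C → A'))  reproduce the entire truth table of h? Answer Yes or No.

Yes

Check the formula against h row by row:
  A=0, B=0, C=0: formula gives 0, h = 0 ✓
  A=0, B=0, C=1: formula gives 0, h = 0 ✓
  A=0, B=1, C=0: formula gives 0, h = 0 ✓
  A=0, B=1, C=1: formula gives 0, h = 0 ✓
  A=1, B=0, C=0: formula gives 0, h = 0 ✓
  … (the remaining 3 rows also agree.)
Every row agrees, so the formula is equivalent.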